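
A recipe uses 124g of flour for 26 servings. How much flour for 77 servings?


Direct proportion: y/x = constant
k = 124/26 ≈ 4.7692
y₂ = k × 77 = 124 × 77 / 26 = 9548/26
≈ 367.23

367.23


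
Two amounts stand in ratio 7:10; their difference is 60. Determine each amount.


Let A = 7k, B = 10k.
10k - 7k = 60
3k = 60 → k = 60/3 = 20
A = 7×20 = 140, B = 10×20 = 200
= A = 140, B = 200

A = 140, B = 200


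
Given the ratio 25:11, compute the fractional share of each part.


Total parts = 25 + 11 = 36
First part: 25/36 = 25/36
Second part: 11/36 = 11/36
= 25/36 and 11/36

25/36 and 11/36


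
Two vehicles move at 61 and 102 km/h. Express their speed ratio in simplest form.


Ratio = 61:102
GCD = 1
Simplified = 61:102
Time ratio (same distance) = 102:61
Speed ratio = 61:102

61:102


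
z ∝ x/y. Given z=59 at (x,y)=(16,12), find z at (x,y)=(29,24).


z = k·x/y
Solve for k using the known point: k = z·y/x = 59×12/16 = 708/16 = 44.2500
Now evaluate at x=29, y=24:
z = k × 29 / 24 = (708 × 29) / (16 × 24) = 20532/384
≈ 53.4688

53.4688


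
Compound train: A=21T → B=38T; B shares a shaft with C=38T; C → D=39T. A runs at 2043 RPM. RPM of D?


Stage 1: RPM_B = RPM_A × t_A/t_B = 2043 × 21/38 = 42903/38 ≈ 1129.03
B and C share a shaft → RPM_C = RPM_B
Stage 2: RPM_D = RPM_C × t_C/t_D = RPM_A × (t_A×t_C)/(t_B×t_D)
Overall ratio = (21×38)/(38×39) = 798/1482
RPM_D = 2043 × 798/1482 = 1630314/1482
≈ 1100.08 RPM

1100.08 RPM


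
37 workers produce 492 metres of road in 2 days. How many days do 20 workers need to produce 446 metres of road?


Days ∝ work / workers, so d₂ = d₁ × (m₁/m₂) × (w₂/w₁)
Workers factor (inverse): 37/20 = 1.8500
Work factor (direct): 446/492 ≈ 0.9065
d₂ = 2 × 37/20 × 446/492 = (2 × 37 × 446) / (20 × 492) = 33004/9840
≈ 3.35 days

3.35 days


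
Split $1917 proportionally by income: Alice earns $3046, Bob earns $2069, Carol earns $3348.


Total income = 3046 + 2069 + 3348 = $8463
Alice: $1917 × 3046/8463 = $689.97
Bob: $1917 × 2069/8463 = $468.66
Carol: $1917 × 3348/8463 = $758.37
= Alice: $689.97, Bob: $468.66, Carol: $758.37

Alice: $689.97, Bob: $468.66, Carol: $758.37


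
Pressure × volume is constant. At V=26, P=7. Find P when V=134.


Inverse proportion: x × y = constant
k = 26 × 7 = 182
y₂ = k / 134 = 182 / 134
= 1.36

1.36


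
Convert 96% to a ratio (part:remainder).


96% means 96 parts out of 100; remainder = 4
Part : remainder = 96:4
GCD = 4
= 24:1

24:1


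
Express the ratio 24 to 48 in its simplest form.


GCD(24, 48) = 24
24/24 : 48/24
= 1:2

1:2


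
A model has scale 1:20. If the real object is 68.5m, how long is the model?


Model size = real / scale
= 68.5 / 20
= 3.4250 m

3.4250 m


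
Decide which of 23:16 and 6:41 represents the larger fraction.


23/16 = 1.4375
6/41 = 0.1463
1.4375 > 0.1463, so 23:16 is greater
= 23:16

23:16


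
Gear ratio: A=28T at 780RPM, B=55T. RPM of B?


Gear ratio = 28:55 = 28:55
RPM_B = RPM_A × (teeth_A / teeth_B)
= 780 × (28/55)
= 397.1 RPM

397.1 RPM


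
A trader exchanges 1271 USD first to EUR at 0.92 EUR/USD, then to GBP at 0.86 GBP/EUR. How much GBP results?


Step 1: 1271 USD × 0.92 = 1169.32 EUR
Step 2: 1169.32 EUR × 0.86 = 1005.62 GBP
Implied rate USD→GBP = 0.92 × 0.86 = 0.7912
= 1005.62 GBP

1005.62 GBP


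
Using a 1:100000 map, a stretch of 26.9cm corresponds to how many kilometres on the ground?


Real distance = map distance × scale
= 26.9cm × 100000
= 2690000 cm = 26900.0 m
= 26.900 km

26.900 km


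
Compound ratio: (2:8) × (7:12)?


Compound ratio = (2×7) : (8×12)
= 14:96
GCD = 2
= 7:48

7:48


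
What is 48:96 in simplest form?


GCD(48, 96) = 48
48/48 : 96/48
= 1:2

1:2


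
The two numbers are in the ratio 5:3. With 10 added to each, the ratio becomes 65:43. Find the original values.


Let A = 5k, B = 3k.
(5k + 10) / (3k + 10) = 65/43
Cross-multiply: 43(5k + 10) = 65(3k + 10)
215k + 430 = 195k + 650
215k - 195k = 650 - 430
20k = 220
k = 220/20 = 11
A = 5×11 = 55, B = 3×11 = 33
= A = 55, B = 33

A = 55, B = 33


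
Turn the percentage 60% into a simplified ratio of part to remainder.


60% means 60 parts out of 100; remainder = 40
Part : remainder = 60:40
GCD = 20
= 3:2

3:2


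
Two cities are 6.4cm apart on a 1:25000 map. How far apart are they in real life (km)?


Real distance = map distance × scale
= 6.4cm × 25000
= 160000 cm = 1600.0 m
= 1.600 km

1.600 km


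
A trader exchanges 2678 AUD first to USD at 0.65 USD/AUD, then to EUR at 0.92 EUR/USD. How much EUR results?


Step 1: 2678 AUD × 0.65 = 1740.70 USD
Step 2: 1740.70 USD × 0.92 = 1601.44 EUR
Implied rate AUD→EUR = 0.65 × 0.92 = 0.5980
= 1601.44 EUR

1601.44 EUR


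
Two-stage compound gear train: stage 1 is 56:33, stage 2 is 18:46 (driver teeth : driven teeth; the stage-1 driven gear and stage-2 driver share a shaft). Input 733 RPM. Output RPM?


Stage 1: RPM_B = RPM_A × t_A/t_B = 733 × 56/33 = 41048/33 ≈ 1243.88
B and C share a shaft → RPM_C = RPM_B
Stage 2: RPM_D = RPM_C × t_C/t_D = RPM_A × (t_A×t_C)/(t_B×t_D)
Overall ratio = (56×18)/(33×46) = 1008/1518
RPM_D = 733 × 1008/1518 = 738864/1518
≈ 486.74 RPM

486.74 RPM


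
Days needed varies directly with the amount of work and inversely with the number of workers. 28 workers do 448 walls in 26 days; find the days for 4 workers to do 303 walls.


Days ∝ work / workers, so d₂ = d₁ × (m₁/m₂) × (w₂/w₁)
Workers factor (inverse): 28/4 = 7.0000
Work factor (direct): 303/448 ≈ 0.6763
d₂ = 26 × 28/4 × 303/448 = (26 × 28 × 303) / (4 × 448) = 220584/1792
≈ 123.09 days

123.09 days


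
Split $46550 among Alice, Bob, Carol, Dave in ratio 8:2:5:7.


Total parts = 8 + 2 + 5 + 7 = 22
Alice: 46550 × 8/22 = 16927.27
Bob: 46550 × 2/22 = 4231.82
Carol: 46550 × 5/22 = 10579.55
Dave: 46550 × 7/22 = 14811.36
= Alice: $16927.27, Bob: $4231.82, Carol: $10579.55, Dave: $14811.36

Alice: $16927.27, Bob: $4231.82, Carol: $10579.55, Dave: $14811.36


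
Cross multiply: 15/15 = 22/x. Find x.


Cross multiply: 15 × x = 15 × 22
15x = 330
x = 330 / 15
= 22.00

22.00


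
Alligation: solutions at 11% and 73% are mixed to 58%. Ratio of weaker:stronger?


Let x parts of 11% mix with y parts of 73%.
11x + 73y = 58(x + y)
11x + 73y = 58x + 58y
x(11 - 58) = y(58 - 73)
x/y = (73 - 58)/(58 - 11) = 15/47
Simplify: 15:47
= 15:47

15:47


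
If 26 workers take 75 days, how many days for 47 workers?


Inverse proportion: x × y = constant
k = 26 × 75 = 1950
y₂ = k / 47 = 1950 / 47
= 41.49

41.49


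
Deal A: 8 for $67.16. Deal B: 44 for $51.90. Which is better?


Deal A: $67.16/8 = $8.3950/unit
Deal B: $51.90/44 = $1.1795/unit
B is cheaper per unit
= Deal B

Deal B


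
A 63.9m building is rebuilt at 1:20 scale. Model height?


Model size = real / scale
= 63.9 / 20
= 3.1950 m

3.1950 m


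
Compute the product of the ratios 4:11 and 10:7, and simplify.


Compound ratio = (4×10) : (11×7)
= 40:77
GCD = 1
= 40:77

40:77


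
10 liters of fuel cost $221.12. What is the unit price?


Unit rate = total / quantity
= 221.12 / 10
= $22.11 per unit

$22.11 per unit


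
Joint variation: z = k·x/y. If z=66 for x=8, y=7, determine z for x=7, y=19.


z = k·x/y
Solve for k using the known point: k = z·y/x = 66×7/8 = 462/8 = 57.7500
Now evaluate at x=7, y=19:
z = k × 7 / 19 = (462 × 7) / (8 × 19) = 3234/152
≈ 21.2763

21.2763


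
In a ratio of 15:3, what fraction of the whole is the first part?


Total parts = 15 + 3 = 18
First part: 15/18 = 5/6
= 5/6

5/6


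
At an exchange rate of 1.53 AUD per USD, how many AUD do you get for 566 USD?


Amount × rate = 566 × 1.53
= 865.98 AUD

865.98 AUD


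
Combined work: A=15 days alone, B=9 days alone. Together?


Rate of A = 1/15 per day
Rate of B = 1/9 per day
Combined rate = 1/15 + 1/9 = 24/135 ≈ 0.1778 per day
Days = 1 / combined rate = 135/24
≈ 5.63 days

5.63 days


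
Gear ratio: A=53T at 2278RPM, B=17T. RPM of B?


Gear ratio = 53:17 = 53:17
RPM_B = RPM_A × (teeth_A / teeth_B)
= 2278 × (53/17)
= 7102.0 RPM

7102.0 RPM


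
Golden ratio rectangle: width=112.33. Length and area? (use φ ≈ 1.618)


φ = (1 + √5) / 2 ≈ 1.618
Length = width × φ = 112.33 × 1.618 = 181.74994
≈ 181.75
Area = width × length = 112.33 × 181.74994 = 20415.9707602 ≈ 20415.97
= Length: 181.75, Area: 20415.97

Length: 181.75, Area: 20415.97


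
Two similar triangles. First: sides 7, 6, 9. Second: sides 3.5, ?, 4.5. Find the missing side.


Scale factor = 3.5/7 = 0.5
Missing side = 6 × 0.5
= 3.0

3.0


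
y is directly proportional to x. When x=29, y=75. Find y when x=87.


Direct proportion: y/x = constant
k = 75/29 ≈ 2.5862
y₂ = k × 87 = 75 × 87 / 29 = 6525/29
= 225.00

225.00


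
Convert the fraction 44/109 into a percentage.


Percentage = (part / whole) × 100
= (44 / 109) × 100
≈ 40.37%

40.37%


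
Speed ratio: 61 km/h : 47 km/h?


Ratio = 61:47
GCD = 1
Simplified = 61:47
Time ratio (same distance) = 47:61
Speed ratio = 61:47

61:47


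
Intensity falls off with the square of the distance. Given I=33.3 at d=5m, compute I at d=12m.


I₁d₁² = I₂d₂²
I₂ = I₁ × (d₁/d₂)²
= 33.3 × (5/12)²
= 33.3 × 25/144
= 832.5/144
≈ 5.7813

5.7813


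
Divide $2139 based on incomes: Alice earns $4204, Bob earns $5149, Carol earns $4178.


Total income = 4204 + 5149 + 4178 = $13531
Alice: $2139 × 4204/13531 = $664.57
Bob: $2139 × 5149/13531 = $813.96
Carol: $2139 × 4178/13531 = $660.46
= Alice: $664.57, Bob: $813.96, Carol: $660.46

Alice: $664.57, Bob: $813.96, Carol: $660.46


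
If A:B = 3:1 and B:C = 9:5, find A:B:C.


Match B: multiply A:B by 9 → 27:9
Multiply B:C by 1 → 9:5
Combined: 27:9:5
GCD = 1
= 27:9:5

27:9:5


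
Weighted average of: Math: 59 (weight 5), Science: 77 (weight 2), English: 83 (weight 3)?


Numerator = 59×5 + 77×2 + 83×3
= 295 + 154 + 249
= 698
Total weight = 10
Weighted avg = 698/10
= 69.80

69.80


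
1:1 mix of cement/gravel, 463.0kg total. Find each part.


Total parts = 1 + 1 = 2
cement: 463.0 × 1/2 = 231.5kg
gravel: 463.0 × 1/2 = 231.5kg
= 231.5kg and 231.5kg

231.5kg and 231.5kg


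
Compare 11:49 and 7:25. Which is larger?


11/49 = 0.2245
7/25 = 0.2800
0.2245 < 0.2800, so 11:49 is less
= 7:25

7:25


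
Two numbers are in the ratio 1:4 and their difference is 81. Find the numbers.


Let A = 1k, B = 4k.
4k - 1k = 81
3k = 81 → k = 81/3 = 27
A = 1×27 = 27, B = 4×27 = 108
= A = 27, B = 108

A = 27, B = 108


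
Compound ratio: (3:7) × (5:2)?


Compound ratio = (3×5) : (7×2)
= 15:14
GCD = 1
= 15:14

15:14


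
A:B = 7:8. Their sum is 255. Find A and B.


Let A = 7k, B = 8k.
7k + 8k = 255
15k = 255 → k = 255/15 = 17
A = 7×17 = 119, B = 8×17 = 136
= A = 119, B = 136

A = 119, B = 136


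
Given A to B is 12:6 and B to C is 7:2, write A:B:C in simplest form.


Match B: multiply A:B by 7 → 84:42
Multiply B:C by 6 → 42:12
Combined: 84:42:12
GCD = 6
= 14:7:2

14:7:2


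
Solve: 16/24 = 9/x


Cross multiply: 16 × x = 24 × 9
16x = 216
x = 216 / 16
= 13.50

13.50


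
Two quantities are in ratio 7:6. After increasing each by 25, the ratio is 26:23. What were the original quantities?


Let A = 7k, B = 6k.
(7k + 25) / (6k + 25) = 26/23
Cross-multiply: 23(7k + 25) = 26(6k + 25)
161k + 575 = 156k + 650
161k - 156k = 650 - 575
5k = 75
k = 75/5 = 15
A = 7×15 = 105, B = 6×15 = 90
= A = 105, B = 90

A = 105, B = 90


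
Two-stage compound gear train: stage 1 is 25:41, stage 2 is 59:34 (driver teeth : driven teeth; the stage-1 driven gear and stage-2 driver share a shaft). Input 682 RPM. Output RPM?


Stage 1: RPM_B = RPM_A × t_A/t_B = 682 × 25/41 = 17050/41 ≈ 415.85
B and C share a shaft → RPM_C = RPM_B
Stage 2: RPM_D = RPM_C × t_C/t_D = RPM_A × (t_A×t_C)/(t_B×t_D)
Overall ratio = (25×59)/(41×34) = 1475/1394
RPM_D = 682 × 1475/1394 = 1005950/1394
≈ 721.63 RPM

721.63 RPM


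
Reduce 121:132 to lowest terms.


GCD(121, 132) = 11
121/11 : 132/11
= 11:12

11:12


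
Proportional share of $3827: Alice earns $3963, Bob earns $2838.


Total income = 3963 + 2838 = $6801
Alice: $3827 × 3963/6801 = $2230.03
Bob: $3827 × 2838/6801 = $1596.97
= Alice: $2230.03, Bob: $1596.97

Alice: $2230.03, Bob: $1596.97


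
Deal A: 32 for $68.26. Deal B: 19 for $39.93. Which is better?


Deal A: $68.26/32 = $2.1331/unit
Deal B: $39.93/19 = $2.1016/unit
B is cheaper per unit
= Deal B

Deal B


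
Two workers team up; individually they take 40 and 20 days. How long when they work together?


Rate of A = 1/40 per day
Rate of B = 1/20 per day
Combined rate = 1/40 + 1/20 = 60/800 = 0.0750 per day
Days = 1 / combined rate = 800/60
≈ 13.33 days

13.33 days


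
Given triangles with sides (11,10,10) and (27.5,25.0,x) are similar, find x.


Scale factor = 27.5/11 = 2.5
Missing side = 10 × 2.5
= 25.0

25.0


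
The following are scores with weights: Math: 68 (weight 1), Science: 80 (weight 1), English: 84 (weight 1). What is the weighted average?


Numerator = 68×1 + 80×1 + 84×1
= 68 + 80 + 84
= 232
Total weight = 3
Weighted avg = 232/3
= 77.33

77.33


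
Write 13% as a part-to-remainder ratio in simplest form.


13% means 13 parts out of 100; remainder = 87
Part : remainder = 13:87
GCD = 1
= 13:87

13:87


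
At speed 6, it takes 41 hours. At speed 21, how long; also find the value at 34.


Inverse proportion: x × y = constant
k = 6 × 41 = 246
At x=21: k/21 = 11.71
At x=34: k/34 = 7.24
= 11.71 and 7.24

11.71 and 7.24


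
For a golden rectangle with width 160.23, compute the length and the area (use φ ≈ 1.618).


φ = (1 + √5) / 2 ≈ 1.618
Length = width × φ = 160.23 × 1.618 = 259.25214
≈ 259.25
Area = width × length = 160.23 × 259.25214 = 41539.9703922 ≈ 41539.97
= Length: 259.25, Area: 41539.97

Length: 259.25, Area: 41539.97


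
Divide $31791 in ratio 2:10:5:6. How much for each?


Total parts = 2 + 10 + 5 + 6 = 23
Part 1: 31791 × 2/23 = 2764.43
Part 2: 31791 × 10/23 = 13822.17
Part 3: 31791 × 5/23 = 6911.09
Part 4: 31791 × 6/23 = 8293.30
= Part 1: $2764.43, Part 2: $13822.17, Part 3: $6911.09, Part 4: $8293.30

Part 1: $2764.43, Part 2: $13822.17, Part 3: $6911.09, Part 4: $8293.30


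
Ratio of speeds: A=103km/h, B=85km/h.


Ratio = 103:85
GCD = 1
Simplified = 103:85
Time ratio (same distance) = 85:103
Speed ratio = 103:85

103:85


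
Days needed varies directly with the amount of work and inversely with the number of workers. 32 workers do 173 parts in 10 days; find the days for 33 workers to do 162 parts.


Days ∝ work / workers, so d₂ = d₁ × (m₁/m₂) × (w₂/w₁)
Workers factor (inverse): 32/33 ≈ 0.9697
Work factor (direct): 162/173 ≈ 0.9364
d₂ = 10 × 32/33 × 162/173 = (10 × 32 × 162) / (33 × 173) = 51840/5709
≈ 9.08 days

9.08 days


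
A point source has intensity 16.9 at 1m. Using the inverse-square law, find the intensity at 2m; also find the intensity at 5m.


I₁d₁² = I₂d₂²
I at 2m = 16.9 × (1/2)² = 16.9 × 1/4 = 16.9/4 = 4.2250
I at 5m = 16.9 × (1/5)² = 16.9 × 1/25 = 16.9/25 = 0.6760
= 4.2250 and 0.6760

4.2250 and 0.6760


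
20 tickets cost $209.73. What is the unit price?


Unit rate = total / quantity
= 209.73 / 20
= $10.49 per unit

$10.49 per unit


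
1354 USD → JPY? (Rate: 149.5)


Amount × rate = 1354 × 149.5
= 202423.00 JPY

202423.00 JPY


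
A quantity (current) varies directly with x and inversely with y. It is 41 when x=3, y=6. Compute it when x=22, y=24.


z = k·x/y
Solve for k using the known point: k = z·y/x = 41×6/3 = 246/3 = 82.0000
Now evaluate at x=22, y=24:
z = k × 22 / 24 = (246 × 22) / (3 × 24) = 5412/72
≈ 75.1667

75.1667


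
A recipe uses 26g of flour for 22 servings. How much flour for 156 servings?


Direct proportion: y/x = constant
k = 26/22 ≈ 1.1818
y₂ = k × 156 = 26 × 156 / 22 = 4056/22
≈ 184.36

184.36


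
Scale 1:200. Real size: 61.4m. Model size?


Model size = real / scale
= 61.4 / 200
= 0.3070 m

0.3070 m


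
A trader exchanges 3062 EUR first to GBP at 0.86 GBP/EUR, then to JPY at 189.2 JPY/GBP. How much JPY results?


Step 1: 3062 EUR × 0.86 = 2633.32 GBP
Step 2: 2633.32 GBP × 189.2 = 498224.14 JPY
Implied rate EUR→JPY = 0.86 × 189.2 = 162.7120
= 498224.14 JPY

498224.14 JPY


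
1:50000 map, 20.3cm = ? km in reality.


Real distance = map distance × scale
= 20.3cm × 50000
= 1015000 cm = 10150.0 m
= 10.150 km

10.150 km


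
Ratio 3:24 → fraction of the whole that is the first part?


Total parts = 3 + 24 = 27
First part: 3/27 = 1/9
= 1/9

1/9


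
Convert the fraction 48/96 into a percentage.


Percentage = (part / whole) × 100
= (48 / 96) × 100
= 50.00%

50.00%


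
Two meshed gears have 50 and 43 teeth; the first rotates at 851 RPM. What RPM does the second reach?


Gear ratio = 50:43 = 50:43
RPM_B = RPM_A × (teeth_A / teeth_B)
= 851 × (50/43)
= 989.5 RPM

989.5 RPM


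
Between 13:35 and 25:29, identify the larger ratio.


13/35 = 0.3714
25/29 = 0.8621
0.3714 < 0.8621, so 13:35 is less
= 25:29

25:29


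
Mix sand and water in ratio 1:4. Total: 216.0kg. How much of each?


Total parts = 1 + 4 = 5
sand: 216.0 × 1/5 = 43.2kg
water: 216.0 × 4/5 = 172.8kg
= 43.2kg and 172.8kg

43.2kg and 172.8kg


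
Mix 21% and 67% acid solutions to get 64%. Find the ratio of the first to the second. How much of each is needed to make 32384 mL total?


Let x parts of 21% mix with y parts of 67%.
21x + 67y = 64(x + y)
21x + 67y = 64x + 64y
x(21 - 64) = y(64 - 67)
x/y = (67 - 64)/(64 - 21) = 3/43
Simplify: 3:43
Total parts = 46; one part = 32384/46 = 704.00 mL
21% solution: 3×704.00 = 2112.00 mL
67% solution: 43×704.00 = 30272.00 mL
= ratio 3:43; 2112.00 mL and 30272.00 mL

ratio 3:43; 2112.00 mL and 30272.00 mL


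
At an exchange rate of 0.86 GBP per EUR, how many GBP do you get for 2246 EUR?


Amount × rate = 2246 × 0.86
= 1931.56 GBP

1931.56 GBP


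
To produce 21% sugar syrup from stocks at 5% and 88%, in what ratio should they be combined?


Let x parts of 5% mix with y parts of 88%.
5x + 88y = 21(x + y)
5x + 88y = 21x + 21y
x(5 - 21) = y(21 - 88)
x/y = (88 - 21)/(21 - 5) = 67/16
Simplify: 67:16
= 67:16

67:16


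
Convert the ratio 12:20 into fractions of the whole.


Total parts = 12 + 20 = 32
First part: 12/32 = 3/8
Second part: 20/32 = 5/8
= 3/8 and 5/8

3/8 and 5/8


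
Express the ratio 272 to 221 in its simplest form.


GCD(272, 221) = 17
272/17 : 221/17
= 16:13

16:13


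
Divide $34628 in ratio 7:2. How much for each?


Total parts = 7 + 2 = 9
Part 1: 34628 × 7/9 = 26932.89
Part 2: 34628 × 2/9 = 7695.11
= Part 1: $26932.89, Part 2: $7695.11

Part 1: $26932.89, Part 2: $7695.11


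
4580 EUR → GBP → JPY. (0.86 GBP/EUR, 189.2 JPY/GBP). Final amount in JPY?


Step 1: 4580 EUR × 0.86 = 3938.80 GBP
Step 2: 3938.80 GBP × 189.2 = 745220.96 JPY
Implied rate EUR→JPY = 0.86 × 189.2 = 162.7120
= 745220.96 JPY

745220.96 JPY


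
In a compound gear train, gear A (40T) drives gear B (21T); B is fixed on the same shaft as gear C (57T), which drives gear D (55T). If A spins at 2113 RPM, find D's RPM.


Stage 1: RPM_B = RPM_A × t_A/t_B = 2113 × 40/21 = 84520/21 ≈ 4024.76
B and C share a shaft → RPM_C = RPM_B
Stage 2: RPM_D = RPM_C × t_C/t_D = RPM_A × (t_A×t_C)/(t_B×t_D)
Overall ratio = (40×57)/(21×55) = 2280/1155
RPM_D = 2113 × 2280/1155 = 4817640/1155
≈ 4171.12 RPM

4171.12 RPM


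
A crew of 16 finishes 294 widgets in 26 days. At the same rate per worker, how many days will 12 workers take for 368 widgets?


Days ∝ work / workers, so d₂ = d₁ × (m₁/m₂) × (w₂/w₁)
Workers factor (inverse): 16/12 ≈ 1.3333
Work factor (direct): 368/294 ≈ 1.2517
d₂ = 26 × 16/12 × 368/294 = (26 × 16 × 368) / (12 × 294) = 153088/3528
≈ 43.39 days

43.39 days


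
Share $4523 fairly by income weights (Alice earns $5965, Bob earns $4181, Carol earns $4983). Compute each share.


Total income = 5965 + 4181 + 4983 = $15129
Alice: $4523 × 5965/15129 = $1783.31
Bob: $4523 × 4181/15129 = $1249.96
Carol: $4523 × 4983/15129 = $1489.73
= Alice: $1783.31, Bob: $1249.96, Carol: $1489.73

Alice: $1783.31, Bob: $1249.96, Carol: $1489.73


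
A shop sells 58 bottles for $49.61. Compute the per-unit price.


Unit rate = total / quantity
= 49.61 / 58
= $0.86 per unit

$0.86 per unit


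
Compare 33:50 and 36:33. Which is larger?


33/50 = 0.6600
36/33 = 1.0909
0.6600 < 1.0909, so 33:50 is less
= 36:33

36:33


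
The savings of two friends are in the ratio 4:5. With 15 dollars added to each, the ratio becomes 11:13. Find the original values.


Let A = 4k, B = 5k.
(4k + 15) / (5k + 15) = 11/13
Cross-multiply: 13(4k + 15) = 11(5k + 15)
52k + 195 = 55k + 165
52k - 55k = 165 - 195
-3k = -30
k = -30/-3 = 10
A = 4×10 = 40, B = 5×10 = 50
= A = 40, B = 50

A = 40, B = 50


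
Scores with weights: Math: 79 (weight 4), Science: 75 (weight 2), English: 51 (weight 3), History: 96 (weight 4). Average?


Numerator = 79×4 + 75×2 + 51×3 + 96×4
= 316 + 150 + 153 + 384
= 1003
Total weight = 13
Weighted avg = 1003/13
= 77.15

77.15


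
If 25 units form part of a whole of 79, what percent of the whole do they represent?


Percentage = (part / whole) × 100
= (25 / 79) × 100
≈ 31.65%

31.65%


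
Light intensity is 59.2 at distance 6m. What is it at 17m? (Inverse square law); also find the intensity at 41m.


I₁d₁² = I₂d₂²
I at 17m = 59.2 × (6/17)² = 59.2 × 36/289 = 2131.2/289 ≈ 7.3744
I at 41m = 59.2 × (6/41)² = 59.2 × 36/1681 = 2131.2/1681 ≈ 1.2678
= 7.3744 and 1.2678

7.3744 and 1.2678


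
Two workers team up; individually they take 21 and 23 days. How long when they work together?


Rate of A = 1/21 per day
Rate of B = 1/23 per day
Combined rate = 1/21 + 1/23 = 44/483 ≈ 0.0911 per day
Days = 1 / combined rate = 483/44
≈ 10.98 days

10.98 days


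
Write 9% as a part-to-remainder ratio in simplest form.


9% means 9 parts out of 100; remainder = 91
Part : remainder = 9:91
GCD = 1
= 9:91

9:91


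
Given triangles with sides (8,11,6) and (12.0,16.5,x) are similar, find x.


Scale factor = 12.0/8 = 1.5
Missing side = 6 × 1.5
= 9.0

9.0


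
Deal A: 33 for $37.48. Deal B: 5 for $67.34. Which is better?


Deal A: $37.48/33 = $1.1358/unit
Deal B: $67.34/5 = $13.4680/unit
A is cheaper per unit
= Deal A

Deal A


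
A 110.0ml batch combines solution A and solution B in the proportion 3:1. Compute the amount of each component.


Total parts = 3 + 1 = 4
solution A: 110.0 × 3/4 = 82.5ml
solution B: 110.0 × 1/4 = 27.5ml
= 82.5ml and 27.5ml

82.5ml and 27.5ml


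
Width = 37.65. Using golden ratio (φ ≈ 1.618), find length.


φ = (1 + √5) / 2 ≈ 1.618
Length = width × φ = 37.65 × 1.618 = 60.9177
≈ 60.92

60.92


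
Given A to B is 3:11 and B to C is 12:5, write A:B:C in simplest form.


Match B: multiply A:B by 12 → 36:132
Multiply B:C by 11 → 132:55
Combined: 36:132:55
GCD = 1
= 36:132:55

36:132:55


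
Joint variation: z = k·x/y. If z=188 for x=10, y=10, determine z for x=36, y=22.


z = k·x/y
Solve for k using the known point: k = z·y/x = 188×10/10 = 1880/10 = 188.0000
Now evaluate at x=36, y=22:
z = k × 36 / 22 = (1880 × 36) / (10 × 22) = 67680/220
≈ 307.6364

307.6364


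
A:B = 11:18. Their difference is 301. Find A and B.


Let A = 11k, B = 18k.
18k - 11k = 301
7k = 301 → k = 301/7 = 43
A = 11×43 = 473, B = 18×43 = 774
= A = 473, B = 774

A = 473, B = 774


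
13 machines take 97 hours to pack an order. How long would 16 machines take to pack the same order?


Inverse proportion: x × y = constant
k = 13 × 97 = 1261
y₂ = k / 16 = 1261 / 16
= 78.81

78.81


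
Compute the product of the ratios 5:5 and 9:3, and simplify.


Compound ratio = (5×9) : (5×3)
= 45:15
GCD = 15
= 3:1

3:1


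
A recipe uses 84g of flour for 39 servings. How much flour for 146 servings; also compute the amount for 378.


Direct proportion: y/x = constant
k = 84/39 ≈ 2.1538
y at x=146: k × 146 = 84 × 146 / 39 = 12264/39 ≈ 314.46
y at x=378: k × 378 = 84 × 378 / 39 = 31752/39 ≈ 814.15
= 314.46 and 814.15

314.46 and 814.15


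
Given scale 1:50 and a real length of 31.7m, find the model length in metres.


Model size = real / scale
= 31.7 / 50
= 0.6340 m

0.6340 m


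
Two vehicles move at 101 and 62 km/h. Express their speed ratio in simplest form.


Ratio = 101:62
GCD = 1
Simplified = 101:62
Time ratio (same distance) = 62:101
Speed ratio = 101:62

101:62


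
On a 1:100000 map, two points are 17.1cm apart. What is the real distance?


Real distance = map distance × scale
= 17.1cm × 100000
= 1710000 cm = 17100.0 m
= 17.100 km

17.100 km


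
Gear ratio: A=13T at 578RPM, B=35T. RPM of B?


Gear ratio = 13:35 = 13:35
RPM_B = RPM_A × (teeth_A / teeth_B)
= 578 × (13/35)
= 214.7 RPM

214.7 RPM


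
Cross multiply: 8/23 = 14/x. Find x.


Cross multiply: 8 × x = 23 × 14
8x = 322
x = 322 / 8
= 40.25

40.25


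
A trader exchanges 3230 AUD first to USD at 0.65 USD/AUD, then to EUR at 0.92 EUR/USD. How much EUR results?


Step 1: 3230 AUD × 0.65 = 2099.50 USD
Step 2: 2099.50 USD × 0.92 = 1931.54 EUR
Implied rate AUD→EUR = 0.65 × 0.92 = 0.5980
= 1931.54 EUR

1931.54 EUR


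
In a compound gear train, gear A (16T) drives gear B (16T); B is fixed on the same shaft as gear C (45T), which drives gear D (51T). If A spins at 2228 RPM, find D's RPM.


Stage 1: RPM_B = RPM_A × t_A/t_B = 2228 × 16/16 = 35648/16 = 2228.00
B and C share a shaft → RPM_C = RPM_B
Stage 2: RPM_D = RPM_C × t_C/t_D = RPM_A × (t_A×t_C)/(t_B×t_D)
Overall ratio = (16×45)/(16×51) = 720/816
RPM_D = 2228 × 720/816 = 1604160/816
≈ 1965.88 RPM

1965.88 RPM


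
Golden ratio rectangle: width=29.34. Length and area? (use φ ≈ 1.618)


φ = (1 + √5) / 2 ≈ 1.618
Length = width × φ = 29.34 × 1.618 = 47.47212
≈ 47.47
Area = width × length = 29.34 × 47.47212 = 1392.8320008 ≈ 1392.83
= Length: 47.47, Area: 1392.83

Length: 47.47, Area: 1392.83


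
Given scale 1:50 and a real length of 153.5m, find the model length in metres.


Model size = real / scale
= 153.5 / 50
= 3.0700 m

3.0700 m


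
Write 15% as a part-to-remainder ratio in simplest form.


15% means 15 parts out of 100; remainder = 85
Part : remainder = 15:85
GCD = 5
= 3:17

3:17


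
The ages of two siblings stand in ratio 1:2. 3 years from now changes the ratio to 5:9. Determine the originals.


Let A = 1k, B = 2k.
(1k + 3) / (2k + 3) = 5/9
Cross-multiply: 9(1k + 3) = 5(2k + 3)
9k + 27 = 10k + 15
9k - 10k = 15 - 27
-1k = -12
k = -12/-1 = 12
A = 1×12 = 12, B = 2×12 = 24
= A = 12, B = 24

A = 12, B = 24


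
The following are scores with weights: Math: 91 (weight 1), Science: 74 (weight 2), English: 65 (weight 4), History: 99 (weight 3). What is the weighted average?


Numerator = 91×1 + 74×2 + 65×4 + 99×3
= 91 + 148 + 260 + 297
= 796
Total weight = 10
Weighted avg = 796/10
= 79.60

79.60


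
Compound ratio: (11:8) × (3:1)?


Compound ratio = (11×3) : (8×1)
= 33:8
GCD = 1
= 33:8

33:8


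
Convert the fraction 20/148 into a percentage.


Percentage = (part / whole) × 100
= (20 / 148) × 100
≈ 13.51%

13.51%


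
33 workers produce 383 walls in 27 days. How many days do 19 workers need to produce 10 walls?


Days ∝ work / workers, so d₂ = d₁ × (m₁/m₂) × (w₂/w₁)
Workers factor (inverse): 33/19 ≈ 1.7368
Work factor (direct): 10/383 ≈ 0.0261
d₂ = 27 × 33/19 × 10/383 = (27 × 33 × 10) / (19 × 383) = 8910/7277
≈ 1.22 days

1.22 days


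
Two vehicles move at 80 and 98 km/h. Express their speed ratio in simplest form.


Ratio = 80:98
GCD = 2
Simplified = 40:49
Time ratio (same distance) = 49:40
Speed ratio = 40:49

40:49


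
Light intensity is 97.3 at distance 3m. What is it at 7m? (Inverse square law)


I₁d₁² = I₂d₂²
I₂ = I₁ × (d₁/d₂)²
= 97.3 × (3/7)²
= 97.3 × 9/49
= 875.7/49
≈ 17.8714

17.8714


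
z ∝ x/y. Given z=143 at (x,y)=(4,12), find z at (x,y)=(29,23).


z = k·x/y
Solve for k using the known point: k = z·y/x = 143×12/4 = 1716/4 = 429.0000
Now evaluate at x=29, y=23:
z = k × 29 / 23 = (1716 × 29) / (4 × 23) = 49764/92
≈ 540.9130

540.9130


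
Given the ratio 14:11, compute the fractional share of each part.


Total parts = 14 + 11 = 25
First part: 14/25 = 14/25
Second part: 11/25 = 11/25
= 14/25 and 11/25

14/25 and 11/25


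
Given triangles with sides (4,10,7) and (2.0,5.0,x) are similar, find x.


Scale factor = 2.0/4 = 0.5
Missing side = 7 × 0.5
= 3.5

3.5


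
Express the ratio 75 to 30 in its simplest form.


GCD(75, 30) = 15
75/15 : 30/15
= 5:2

5:2


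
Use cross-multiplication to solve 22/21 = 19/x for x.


Cross multiply: 22 × x = 21 × 19
22x = 399
x = 399 / 22
= 18.14

18.14


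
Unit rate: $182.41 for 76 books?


Unit rate = total / quantity
= 182.41 / 76
= $2.40 per unit

$2.40 per unit


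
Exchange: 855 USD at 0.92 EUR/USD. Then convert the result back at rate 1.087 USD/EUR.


Amount × rate = 855 × 0.92 = 786.60 EUR
Round-trip: 786.60 × 1.087 = 855.03 USD
= 786.60 EUR, then 855.03 USD

786.60 EUR, then 855.03 USD


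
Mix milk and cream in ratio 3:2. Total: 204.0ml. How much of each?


Total parts = 3 + 2 = 5
milk: 204.0 × 3/5 = 122.4ml
cream: 204.0 × 2/5 = 81.6ml
= 122.4ml and 81.6ml

122.4ml and 81.6ml


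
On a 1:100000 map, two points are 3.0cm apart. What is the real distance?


Real distance = map distance × scale
= 3.0cm × 100000
= 300000 cm = 3000.0 m
= 3.000 km

3.000 km


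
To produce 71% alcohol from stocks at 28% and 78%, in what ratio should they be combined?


Let x parts of 28% mix with y parts of 78%.
28x + 78y = 71(x + y)
28x + 78y = 71x + 71y
x(28 - 71) = y(71 - 78)
x/y = (78 - 71)/(71 - 28) = 7/43
Simplify: 7:43
= 7:43

7:43


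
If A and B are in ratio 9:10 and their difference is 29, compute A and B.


Let A = 9k, B = 10k.
10k - 9k = 29
1k = 29 → k = 29/1 = 29
A = 9×29 = 261, B = 10×29 = 290
= A = 261, B = 290

A = 261, B = 290


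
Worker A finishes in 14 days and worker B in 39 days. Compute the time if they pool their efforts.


Rate of A = 1/14 per day
Rate of B = 1/39 per day
Combined rate = 1/14 + 1/39 = 53/546 ≈ 0.0971 per day
Days = 1 / combined rate = 546/53
≈ 10.30 days

10.30 days


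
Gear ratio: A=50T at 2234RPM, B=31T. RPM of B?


Gear ratio = 50:31 = 50:31
RPM_B = RPM_A × (teeth_A / teeth_B)
= 2234 × (50/31)
= 3603.2 RPM

3603.2 RPM


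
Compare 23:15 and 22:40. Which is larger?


23/15 = 1.5333
22/40 = 0.5500
1.5333 > 0.5500, so 23:15 is greater
= 23:15

23:15


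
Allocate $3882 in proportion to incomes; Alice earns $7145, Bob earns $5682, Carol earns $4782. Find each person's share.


Total income = 7145 + 5682 + 4782 = $17609
Alice: $3882 × 7145/17609 = $1575.15
Bob: $3882 × 5682/17609 = $1252.63
Carol: $3882 × 4782/17609 = $1054.22
= Alice: $1575.15, Bob: $1252.63, Carol: $1054.22

Alice: $1575.15, Bob: $1252.63, Carol: $1054.22


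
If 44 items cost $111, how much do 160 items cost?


Direct proportion: y/x = constant
k = 111/44 ≈ 2.5227
y₂ = k × 160 = 111 × 160 / 44 = 17760/44
≈ 403.64

403.64


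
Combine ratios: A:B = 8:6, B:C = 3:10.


Match B: multiply A:B by 3 → 24:18
Multiply B:C by 6 → 18:60
Combined: 24:18:60
GCD = 6
= 4:3:10

4:3:10


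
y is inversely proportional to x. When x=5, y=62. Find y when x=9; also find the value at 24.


Inverse proportion: x × y = constant
k = 5 × 62 = 310
At x=9: k/9 = 34.44
At x=24: k/24 = 12.92
= 34.44 and 12.92

34.44 and 12.92


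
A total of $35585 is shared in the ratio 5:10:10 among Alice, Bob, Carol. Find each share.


Total parts = 5 + 10 + 10 = 25
Alice: 35585 × 5/25 = 7117.00
Bob: 35585 × 10/25 = 14234.00
Carol: 35585 × 10/25 = 14234.00
= Alice: $7117.00, Bob: $14234.00, Carol: $14234.00

Alice: $7117.00, Bob: $14234.00, Carol: $14234.00


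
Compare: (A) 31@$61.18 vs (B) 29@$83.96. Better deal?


Deal A: $61.18/31 = $1.9735/unit
Deal B: $83.96/29 = $2.8952/unit
A is cheaper per unit
= Deal A

Deal A


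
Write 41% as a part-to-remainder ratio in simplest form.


41% means 41 parts out of 100; remainder = 59
Part : remainder = 41:59
GCD = 1
= 41:59

41:59


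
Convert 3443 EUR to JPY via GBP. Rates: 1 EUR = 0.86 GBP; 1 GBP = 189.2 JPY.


Step 1: 3443 EUR × 0.86 = 2960.98 GBP
Step 2: 2960.98 GBP × 189.2 = 560217.42 JPY
Implied rate EUR→JPY = 0.86 × 189.2 = 162.7120
= 560217.42 JPY

560217.42 JPY


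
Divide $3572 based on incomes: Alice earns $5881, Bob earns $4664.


Total income = 5881 + 4664 = $10545
Alice: $3572 × 5881/10545 = $1992.12
Bob: $3572 × 4664/10545 = $1579.88
= Alice: $1992.12, Bob: $1579.88

Alice: $1992.12, Bob: $1579.88


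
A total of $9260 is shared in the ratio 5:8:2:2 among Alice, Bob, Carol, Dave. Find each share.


Total parts = 5 + 8 + 2 + 2 = 17
Alice: 9260 × 5/17 = 2723.53
Bob: 9260 × 8/17 = 4357.65
Carol: 9260 × 2/17 = 1089.41
Dave: 9260 × 2/17 = 1089.41
= Alice: $2723.53, Bob: $4357.65, Carol: $1089.41, Dave: $1089.41

Alice: $2723.53, Bob: $4357.65, Carol: $1089.41, Dave: $1089.41


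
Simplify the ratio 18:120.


GCD(18, 120) = 6
18/6 : 120/6
= 3:20

3:20


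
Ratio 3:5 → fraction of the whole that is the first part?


Total parts = 3 + 5 = 8
First part: 3/8 = 3/8
= 3/8

3/8


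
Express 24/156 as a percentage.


Percentage = (part / whole) × 100
= (24 / 156) × 100
≈ 15.38%

15.38%


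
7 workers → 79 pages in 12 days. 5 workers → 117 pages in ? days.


Days ∝ work / workers, so d₂ = d₁ × (m₁/m₂) × (w₂/w₁)
Workers factor (inverse): 7/5 = 1.4000
Work factor (direct): 117/79 ≈ 1.4810
d₂ = 12 × 7/5 × 117/79 = (12 × 7 × 117) / (5 × 79) = 9828/395
≈ 24.88 days

24.88 days


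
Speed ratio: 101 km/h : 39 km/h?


Ratio = 101:39
GCD = 1
Simplified = 101:39
Time ratio (same distance) = 39:101
Speed ratio = 101:39

101:39


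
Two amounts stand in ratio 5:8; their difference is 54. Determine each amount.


Let A = 5k, B = 8k.
8k - 5k = 54
3k = 54 → k = 54/3 = 18
A = 5×18 = 90, B = 8×18 = 144
= A = 90, B = 144

A = 90, B = 144


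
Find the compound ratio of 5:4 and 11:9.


Compound ratio = (5×11) : (4×9)
= 55:36
GCD = 1
= 55:36

55:36


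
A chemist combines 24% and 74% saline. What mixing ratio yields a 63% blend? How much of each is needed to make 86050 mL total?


Let x parts of 24% mix with y parts of 74%.
24x + 74y = 63(x + y)
24x + 74y = 63x + 63y
x(24 - 63) = y(63 - 74)
x/y = (74 - 63)/(63 - 24) = 11/39
Simplify: 11:39
Total parts = 50; one part = 86050/50 = 1721.00 mL
24% solution: 11×1721.00 = 18931.00 mL
74% solution: 39×1721.00 = 67119.00 mL
= ratio 11:39; 18931.00 mL and 67119.00 mL

ratio 11:39; 18931.00 mL and 67119.00 mL


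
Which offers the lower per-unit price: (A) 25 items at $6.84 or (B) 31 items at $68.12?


Deal A: $6.84/25 = $0.2736/unit
Deal B: $68.12/31 = $2.1974/unit
A is cheaper per unit
= Deal A

Deal A


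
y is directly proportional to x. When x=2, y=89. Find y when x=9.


Direct proportion: y/x = constant
k = 89/2 = 44.5000
y₂ = k × 9 = 89 × 9 / 2 = 801/2
= 400.50

400.50


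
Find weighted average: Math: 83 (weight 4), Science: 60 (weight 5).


Numerator = 83×4 + 60×5
= 332 + 300
= 632
Total weight = 9
Weighted avg = 632/9
= 70.22

70.22


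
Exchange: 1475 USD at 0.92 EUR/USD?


Amount × rate = 1475 × 0.92
= 1357.00 EUR

1357.00 EUR


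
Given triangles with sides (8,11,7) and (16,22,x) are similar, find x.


Scale factor = 16/8 = 2
Missing side = 7 × 2
= 14.0

14.0


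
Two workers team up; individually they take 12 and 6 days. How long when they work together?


Rate of A = 1/12 per day
Rate of B = 1/6 per day
Combined rate = 1/12 + 1/6 = 18/72 = 0.2500 per day
Days = 1 / combined rate = 72/18
= 4.00 days

4.00 days


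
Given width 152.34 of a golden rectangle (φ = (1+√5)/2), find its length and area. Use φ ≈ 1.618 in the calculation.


φ = (1 + √5) / 2 ≈ 1.618
Length = width × φ = 152.34 × 1.618 = 246.48612
≈ 246.49
Area = width × length = 152.34 × 246.48612 = 37549.6955208 ≈ 37549.70
= Length: 246.49, Area: 37549.70

Length: 246.49, Area: 37549.70


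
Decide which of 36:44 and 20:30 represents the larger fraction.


36/44 = 0.8182
20/30 = 0.6667
0.8182 > 0.6667, so 36:44 is greater
= 36:44

36:44


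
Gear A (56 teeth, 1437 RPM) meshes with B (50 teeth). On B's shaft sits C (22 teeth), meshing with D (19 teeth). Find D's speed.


Stage 1: RPM_B = RPM_A × t_A/t_B = 1437 × 56/50 = 80472/50 = 1609.44
B and C share a shaft → RPM_C = RPM_B
Stage 2: RPM_D = RPM_C × t_C/t_D = RPM_A × (t_A×t_C)/(t_B×t_D)
Overall ratio = (56×22)/(50×19) = 1232/950
RPM_D = 1437 × 1232/950 = 1770384/950
≈ 1863.56 RPM

1863.56 RPM


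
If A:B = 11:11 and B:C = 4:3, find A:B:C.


Match B: multiply A:B by 4 → 44:44
Multiply B:C by 11 → 44:33
Combined: 44:44:33
GCD = 11
= 4:4:3

4:4:3


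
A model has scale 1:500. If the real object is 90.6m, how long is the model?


Model size = real / scale
= 90.6 / 500
= 0.1812 m

0.1812 m


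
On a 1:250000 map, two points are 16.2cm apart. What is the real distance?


Real distance = map distance × scale
= 16.2cm × 250000
= 4050000 cm = 40500.0 m
= 40.500 km

40.500 km


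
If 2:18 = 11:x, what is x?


Cross multiply: 2 × x = 18 × 11
2x = 198
x = 198 / 2
= 99.00

99.00


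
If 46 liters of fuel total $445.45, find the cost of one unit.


Unit rate = total / quantity
= 445.45 / 46
= $9.68 per unit

$9.68 per unit


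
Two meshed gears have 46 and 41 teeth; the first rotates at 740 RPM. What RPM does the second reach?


Gear ratio = 46:41 = 46:41
RPM_B = RPM_A × (teeth_A / teeth_B)
= 740 × (46/41)
= 830.2 RPM

830.2 RPM


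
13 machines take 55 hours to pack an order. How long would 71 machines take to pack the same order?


Inverse proportion: x × y = constant
k = 13 × 55 = 715
y₂ = k / 71 = 715 / 71
= 10.07

10.07


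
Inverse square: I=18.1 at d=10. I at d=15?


I₁d₁² = I₂d₂²
I₂ = I₁ × (d₁/d₂)²
= 18.1 × (10/15)²
= 18.1 × 100/225
= 1810/225
≈ 8.0444

8.0444


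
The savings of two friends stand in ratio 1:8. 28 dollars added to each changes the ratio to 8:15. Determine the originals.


Let A = 1k, B = 8k.
(1k + 28) / (8k + 28) = 8/15
Cross-multiply: 15(1k + 28) = 8(8k + 28)
15k + 420 = 64k + 224
15k - 64k = 224 - 420
-49k = -196
k = -196/-49 = 4
A = 1×4 = 4, B = 8×4 = 32
= A = 4, B = 32

A = 4, B = 32


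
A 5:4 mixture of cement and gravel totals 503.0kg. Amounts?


Total parts = 5 + 4 = 9
cement: 503.0 × 5/9 = 279.4kg
gravel: 503.0 × 4/9 = 223.6kg
= 279.4kg and 223.6kg

279.4kg and 223.6kg


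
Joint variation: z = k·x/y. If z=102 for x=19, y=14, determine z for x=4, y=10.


z = k·x/y
Solve for k using the known point: k = z·y/x = 102×14/19 = 1428/19 ≈ 75.1579
Now evaluate at x=4, y=10:
z = k × 4 / 10 = (1428 × 4) / (19 × 10) = 5712/190
≈ 30.0632

30.0632


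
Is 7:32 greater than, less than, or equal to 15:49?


7/32 = 0.2188
15/49 = 0.3061
0.2188 < 0.3061, so 7:32 is less
= less than

less than


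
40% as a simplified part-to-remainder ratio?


40% means 40 parts out of 100; remainder = 60
Part : remainder = 40:60
GCD = 20
= 2:3

2:3
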